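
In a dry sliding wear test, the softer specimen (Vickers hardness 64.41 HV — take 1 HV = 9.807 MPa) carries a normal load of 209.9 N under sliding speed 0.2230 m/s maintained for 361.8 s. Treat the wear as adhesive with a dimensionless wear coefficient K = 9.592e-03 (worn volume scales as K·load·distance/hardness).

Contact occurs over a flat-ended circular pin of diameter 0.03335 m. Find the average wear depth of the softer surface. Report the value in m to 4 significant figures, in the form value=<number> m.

Intermediates are printed rounded — the computation maintains exact precision. Rounded once at the end to four significant figures.
Convert: Sliding distance L = v·t = 0.2230 m/s × 361.8 s = 80.68 m.
Convert: Hardness H = 64.41 HV × 9.807 MPa/HV = 631.7 MPa = 6.317e+08 Pa.
Convert: Contact area A = π·d²/4 = π·(0.03335 m)²/4 = 8.735e-04 m².
Working in SI base units: W = 209.9 N, H = 6.317e+08 Pa, K = 9.592e-03.
By Archard's law, V = K·W·L/H = 9.592e-03 · 209.9 · 80.68 / 6.317e+08 = 2.572e-07 m³.
Wear depth h = V/A = 2.572e-07 / 8.735e-04 = 2.944e-04 m.

value=2.944e-04 m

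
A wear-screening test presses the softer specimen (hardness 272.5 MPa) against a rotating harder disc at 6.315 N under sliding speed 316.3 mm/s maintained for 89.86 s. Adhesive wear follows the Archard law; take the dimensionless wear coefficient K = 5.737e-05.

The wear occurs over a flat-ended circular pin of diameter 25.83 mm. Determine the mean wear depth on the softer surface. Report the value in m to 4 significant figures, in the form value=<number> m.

value=7.211e-08 m

The computation holds exact precision. Displayed values are rounded. Rounded just once to four significant digits.
Convert: Sliding speed v = 316.3 mm/s = 0.3163 m/s. Total distance L = v·t = 0.3163 m/s × 89.86 s = 28.42 m.
Convert: Hardness H = 272.5 MPa = 2.725e+08 Pa.
Convert: Pin diameter d = 25.83 mm = 0.02583 m. Contact area A = π·d²/4 = π·(0.02583 m)²/4 = 5.240e-04 m².
SI base units throughout: W = 6.315 N, H = 2.725e+08 Pa, K = 5.737e-05.
Archard relation: V = K·W·L/H = 5.737e-05 · 6.315 · 28.42 / 2.725e+08 = 3.779e-11 m³.
Average depth h = V/A = 3.779e-11 / 5.240e-04 = 7.211e-08 m.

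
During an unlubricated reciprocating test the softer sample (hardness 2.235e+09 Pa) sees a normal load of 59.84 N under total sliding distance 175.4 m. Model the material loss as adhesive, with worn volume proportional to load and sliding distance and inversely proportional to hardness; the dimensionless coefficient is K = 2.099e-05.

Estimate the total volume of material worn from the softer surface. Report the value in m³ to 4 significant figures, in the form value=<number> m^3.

Every step holds full float precision, and intermediate values are displayed rounded — a lone final rounding, at four significant figures.
Expressed in SI base units: W = 59.84 N, H = 2.235e+09 Pa, K = 2.099e-05.
By Archard's law, V = K·W·L/H = 2.099e-05 · 59.84 · 175.4 / 2.235e+09 = 9.857e-11 m³.

value=9.857e-11 m^3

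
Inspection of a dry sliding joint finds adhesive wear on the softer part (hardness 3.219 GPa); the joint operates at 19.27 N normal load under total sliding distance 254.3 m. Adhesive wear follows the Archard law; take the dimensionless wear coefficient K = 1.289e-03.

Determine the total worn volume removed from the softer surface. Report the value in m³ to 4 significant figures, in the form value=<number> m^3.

value=1.962e-09 m^3

Each operation maintains exact precision; the intermediates are shown rounded, and rounded just once, at four significant figures.
Convert: Hardness H = 3.219 GPa = 3.219e+09 Pa.
In SI base units, W = 19.27 N, H = 3.219e+09 Pa, K = 1.289e-03.
The Archard volume V = K·W·L/H = 1.289e-03 · 19.27 · 254.3 / 3.219e+09 = 1.962e-09 m³.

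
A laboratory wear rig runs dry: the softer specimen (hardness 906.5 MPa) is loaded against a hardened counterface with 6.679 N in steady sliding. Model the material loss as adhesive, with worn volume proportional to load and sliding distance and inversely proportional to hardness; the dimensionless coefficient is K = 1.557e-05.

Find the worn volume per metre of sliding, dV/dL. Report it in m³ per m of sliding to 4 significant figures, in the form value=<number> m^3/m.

value=1.147e-13 m^3/m

Each operation holds full float precision. Intermediates are displayed rounded; rounded once at the end: four significant digits.
Convert: Hardness H = 906.5 MPa = 9.065e+08 Pa.
In SI base units, W = 6.679 N, H = 9.065e+08 Pa, K = 1.557e-05.
Rate of wear dV/dL = K·W/H: 1.557e-05 · 6.679 / 9.065e+08 = 1.147e-13 m³/m.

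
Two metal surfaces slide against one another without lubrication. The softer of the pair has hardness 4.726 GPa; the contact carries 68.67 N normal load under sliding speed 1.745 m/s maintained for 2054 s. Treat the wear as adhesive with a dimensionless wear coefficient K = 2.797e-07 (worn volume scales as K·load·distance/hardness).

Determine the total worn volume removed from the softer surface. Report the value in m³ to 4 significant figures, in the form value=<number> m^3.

value=1.457e-11 m^3

Every step runs at exact precision, and intermediate values appear rounded, and one last rounding to 4 significant digits.
Convert: Total distance L = v·t = 1.745 m/s × 2054 s = 3584 m.
Convert: Hardness H = 4.726 GPa = 4.726e+09 Pa.
Collected in SI base units: W = 68.67 N, H = 4.726e+09 Pa, K = 2.797e-07.
Worn volume V = K·W·L/H = 2.797e-07 · 68.67 · 3584 / 4.726e+09 = 1.457e-11 m³.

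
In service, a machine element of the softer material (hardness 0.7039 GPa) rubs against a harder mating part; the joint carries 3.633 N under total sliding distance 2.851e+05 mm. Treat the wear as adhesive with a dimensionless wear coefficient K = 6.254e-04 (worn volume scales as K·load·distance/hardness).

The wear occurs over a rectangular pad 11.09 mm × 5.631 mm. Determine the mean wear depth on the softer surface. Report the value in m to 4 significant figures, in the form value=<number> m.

value=1.474e-05 m

Quoted intermediates are rounded, and the algebra carries exact precision. Rounded once at the end, at 4 significant figures.
Convert: The distance L = 2.851e+05 mm = 285.1 m.
Convert: Hardness H = 0.7039 GPa = 7.039e+08 Pa.
Convert: Pad sides 11.09 mm × 5.631 mm = 0.01109 m × 0.005631 m. Contact area A = 0.01109 m × 0.005631 m = 6.245e-05 m².
Expressed in SI base units: W = 3.633 N, H = 7.039e+08 Pa, K = 6.254e-04.
Apply Archard: V = K·W·L/H = 6.254e-04 · 3.633 · 285.1 / 7.039e+08 = 9.203e-10 m³.
Wear depth h = V/A = 9.203e-10 / 6.245e-05 = 1.474e-05 m.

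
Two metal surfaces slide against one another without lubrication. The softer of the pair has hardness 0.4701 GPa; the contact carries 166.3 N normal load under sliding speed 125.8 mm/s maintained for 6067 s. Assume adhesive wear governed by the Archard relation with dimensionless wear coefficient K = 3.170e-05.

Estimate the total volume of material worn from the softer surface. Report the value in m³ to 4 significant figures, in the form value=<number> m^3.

All arithmetic carries full precision, and intermediates are printed rounded, and rounded just once to 4 significant figures.
Sliding speed v = 125.8 mm/s = 0.1258 m/s. Path length L = v·t = 0.1258 m/s × 6067 s = 763.2 m.
Hardness H = 0.4701 GPa = 4.701e+08 Pa.
Expressed in SI base units: W = 166.3 N, H = 4.701e+08 Pa, K = 3.170e-05.
Worn volume V = K·W·L/H = 3.170e-05 · 166.3 · 763.2 / 4.701e+08 = 8.559e-09 m³.

value=8.559e-09 m^3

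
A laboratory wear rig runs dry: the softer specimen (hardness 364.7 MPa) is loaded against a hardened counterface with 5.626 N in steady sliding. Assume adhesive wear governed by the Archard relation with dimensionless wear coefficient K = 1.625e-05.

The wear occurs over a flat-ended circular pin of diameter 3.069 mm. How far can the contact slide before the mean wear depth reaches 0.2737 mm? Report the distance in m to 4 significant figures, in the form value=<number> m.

The computation runs at full precision. Intermediate values are printed rounded, and a single final rounding, at 4 significant digits.
Convert: Hardness H = 364.7 MPa = 3.647e+08 Pa.
Convert: Pin diameter d = 3.069 mm = 0.003069 m. Contact area A = π·d²/4 = π·(0.003069 m)²/4 = 7.397e-06 m².
Convert: Depth limit h_lim = 0.2737 mm = 2.737e-04 m.
SI base units throughout: W = 5.626 N, H = 3.647e+08 Pa, K = 1.625e-05.
Wearable volume V_lim = h_lim·A = 2.737e-04 · 7.397e-06 = 2.025e-09 m³.
Sliding life L = V_lim·H/(K·W) = 2.025e-09 · 3.647e+08 / (1.625e-05 · 5.626) = 8077 m.

value=8077 m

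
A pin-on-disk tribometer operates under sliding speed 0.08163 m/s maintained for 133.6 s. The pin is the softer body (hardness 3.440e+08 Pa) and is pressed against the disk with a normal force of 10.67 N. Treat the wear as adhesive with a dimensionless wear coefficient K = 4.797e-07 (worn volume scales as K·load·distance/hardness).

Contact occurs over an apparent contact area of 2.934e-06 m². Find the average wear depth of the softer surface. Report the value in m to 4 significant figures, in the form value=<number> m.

Each operation carries full precision. Shown intermediates are rounded; one final rounding to four significant digits.
Convert: Distance L = v·t = 0.08163 m/s × 133.6 s = 10.91 m.
Restated in SI base units: W = 10.67 N, H = 3.440e+08 Pa, K = 4.797e-07.
By Archard's law, V = K·W·L/H = 4.797e-07 · 10.67 · 10.91 / 3.440e+08 = 1.623e-13 m³.
Mean wear depth h = V/A = 1.623e-13 / 2.934e-06 = 5.531e-08 m.

value=5.531e-08 m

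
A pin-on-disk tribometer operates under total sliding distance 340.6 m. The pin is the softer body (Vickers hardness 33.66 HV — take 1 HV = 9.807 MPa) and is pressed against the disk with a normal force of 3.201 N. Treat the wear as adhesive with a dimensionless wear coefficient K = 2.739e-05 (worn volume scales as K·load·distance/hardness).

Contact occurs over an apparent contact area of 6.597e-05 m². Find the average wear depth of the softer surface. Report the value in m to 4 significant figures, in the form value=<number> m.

value=1.371e-06 m

The algebra runs at full precision. Intermediate values are printed rounded — rounded once at the end to 4 significant figures.
Convert: Hardness H = 33.66 HV × 9.807 MPa/HV = 330.1 MPa = 3.301e+08 Pa.
SI base units throughout: W = 3.201 N, H = 3.301e+08 Pa, K = 2.739e-05.
Worn volume V = K·W·L/H = 2.739e-05 · 3.201 · 340.6 / 3.301e+08 = 9.046e-11 m³.
Mean depth h = V/A = 9.046e-11 / 6.597e-05 = 1.371e-06 m.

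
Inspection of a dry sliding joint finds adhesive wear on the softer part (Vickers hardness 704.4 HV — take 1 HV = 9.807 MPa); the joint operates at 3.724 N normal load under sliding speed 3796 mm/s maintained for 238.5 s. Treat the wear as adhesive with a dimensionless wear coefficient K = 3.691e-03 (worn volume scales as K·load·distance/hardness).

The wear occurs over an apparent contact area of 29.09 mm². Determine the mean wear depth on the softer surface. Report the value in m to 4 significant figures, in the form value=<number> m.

All working math carries full precision, and the intermediates are shown rounded; rounded just once, at 4 significant digits.
Sliding speed v = 3796 mm/s = 3.796 m/s. Total distance L = v·t = 3.796 m/s × 238.5 s = 905.3 m.
Hardness H = 704.4 HV × 9.807 MPa/HV = 6908 MPa = 6.908e+09 Pa.
Contact area A = 29.09 mm² = 2.909e-05 m².
Collected in SI base units: W = 3.724 N, H = 6.908e+09 Pa, K = 3.691e-03.
Wear volume V = K·W·L/H = 3.691e-03 · 3.724 · 905.3 / 6.908e+09 = 1.801e-09 m³.
Mean depth h = V/A = 1.801e-09 / 2.909e-05 = 6.193e-05 m.

value=6.193e-05 m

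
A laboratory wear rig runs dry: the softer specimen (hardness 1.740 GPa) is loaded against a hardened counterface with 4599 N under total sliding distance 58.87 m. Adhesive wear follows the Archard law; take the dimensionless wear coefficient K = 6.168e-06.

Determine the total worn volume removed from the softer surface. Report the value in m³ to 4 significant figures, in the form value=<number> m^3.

value=9.597e-10 m^3

Every step carries exact precision; printed values are rounded. Rounded just once, at four significant figures.
Hardness H = 1.740 GPa = 1.740e+09 Pa.
Working in SI base units: W = 4599 N, H = 1.740e+09 Pa, K = 6.168e-06.
Wear volume V = K·W·L/H = 6.168e-06 · 4599 · 58.87 / 1.740e+09 = 9.597e-10 m³.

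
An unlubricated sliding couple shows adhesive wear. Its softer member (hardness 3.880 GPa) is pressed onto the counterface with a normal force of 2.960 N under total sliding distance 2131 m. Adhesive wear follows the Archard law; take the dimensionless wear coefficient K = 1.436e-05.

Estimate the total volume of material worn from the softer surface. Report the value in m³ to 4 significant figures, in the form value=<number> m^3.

value=2.335e-11 m^3

Shown intermediates are rounded — the algebra runs at exact precision, and one last rounding, at 4 significant digits.
Hardness H = 3.880 GPa = 3.880e+09 Pa.
In SI base units, W = 2.960 N, H = 3.880e+09 Pa, K = 1.436e-05.
Archard relation: V = K·W·L/H = 1.436e-05 · 2.960 · 2131 / 3.880e+09 = 2.335e-11 m³.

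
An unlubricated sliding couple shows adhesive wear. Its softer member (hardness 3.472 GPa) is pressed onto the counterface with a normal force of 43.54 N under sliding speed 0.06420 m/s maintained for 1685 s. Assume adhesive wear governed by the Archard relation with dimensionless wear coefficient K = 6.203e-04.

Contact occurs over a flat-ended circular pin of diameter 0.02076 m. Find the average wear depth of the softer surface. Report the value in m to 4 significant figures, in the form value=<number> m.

value=2.486e-06 m

The intermediates are shown rounded, and the computation maintains exact precision — one final rounding: 4 significant digits.
Path length L = v·t = 0.06420 m/s × 1685 s = 108.2 m.
Hardness H = 3.472 GPa = 3.472e+09 Pa.
Contact area A = π·d²/4 = π·(0.02076 m)²/4 = 3.385e-04 m².
In SI base units, W = 43.54 N, H = 3.472e+09 Pa, K = 6.203e-04.
Wear volume V = K·W·L/H = 6.203e-04 · 43.54 · 108.2 / 3.472e+09 = 8.415e-10 m³.
Depth of wear h = V/A = 8.415e-10 / 3.385e-04 = 2.486e-06 m.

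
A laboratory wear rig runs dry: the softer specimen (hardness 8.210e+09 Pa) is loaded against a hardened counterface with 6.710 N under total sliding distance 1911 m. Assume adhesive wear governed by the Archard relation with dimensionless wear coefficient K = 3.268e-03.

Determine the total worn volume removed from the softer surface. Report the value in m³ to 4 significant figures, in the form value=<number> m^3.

The computation keeps full float precision. Intermediates are shown rounded — a single final rounding: 4 significant digits.
In SI base units, W = 6.710 N, H = 8.210e+09 Pa, K = 3.268e-03.
Wear volume V = K·W·L/H = 3.268e-03 · 6.710 · 1911 / 8.210e+09 = 5.104e-09 m³.

value=5.104e-09 m^3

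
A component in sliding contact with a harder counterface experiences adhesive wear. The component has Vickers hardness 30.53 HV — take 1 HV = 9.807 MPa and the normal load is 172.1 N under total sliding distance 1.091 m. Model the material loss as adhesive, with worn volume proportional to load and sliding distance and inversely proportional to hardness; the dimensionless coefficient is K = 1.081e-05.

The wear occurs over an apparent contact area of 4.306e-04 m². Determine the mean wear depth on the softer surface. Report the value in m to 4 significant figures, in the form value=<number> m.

value=1.574e-08 m

All working math maintains full float precision; displayed values are rounded. Rounded once at the end to four significant digits.
Convert: Hardness H = 30.53 HV × 9.807 MPa/HV = 299.4 MPa = 2.994e+08 Pa.
Expressed in SI base units: W = 172.1 N, H = 2.994e+08 Pa, K = 1.081e-05.
Archard volume V = K·W·L/H = 1.081e-05 · 172.1 · 1.091 / 2.994e+08 = 6.779e-12 m³.
Mean wear depth h = V/A = 6.779e-12 / 4.306e-04 = 1.574e-08 m.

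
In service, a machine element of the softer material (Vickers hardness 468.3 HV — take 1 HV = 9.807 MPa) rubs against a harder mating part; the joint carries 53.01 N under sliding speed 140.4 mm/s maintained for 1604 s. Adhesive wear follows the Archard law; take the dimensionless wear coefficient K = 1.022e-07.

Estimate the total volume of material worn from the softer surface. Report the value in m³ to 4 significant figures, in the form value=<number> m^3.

The algebra holds full precision, and the intermediates are displayed rounded; one final rounding to four significant figures.
Convert: Sliding speed v = 140.4 mm/s = 0.1404 m/s. Path length L = v·t = 0.1404 m/s × 1604 s = 225.2 m.
Convert: Hardness H = 468.3 HV × 9.807 MPa/HV = 4593 MPa = 4.593e+09 Pa.
As SI base values: W = 53.01 N, H = 4.593e+09 Pa, K = 1.022e-07.
Apply Archard: V = K·W·L/H = 1.022e-07 · 53.01 · 225.2 / 4.593e+09 = 2.657e-13 m³.

value=2.657e-13 m^3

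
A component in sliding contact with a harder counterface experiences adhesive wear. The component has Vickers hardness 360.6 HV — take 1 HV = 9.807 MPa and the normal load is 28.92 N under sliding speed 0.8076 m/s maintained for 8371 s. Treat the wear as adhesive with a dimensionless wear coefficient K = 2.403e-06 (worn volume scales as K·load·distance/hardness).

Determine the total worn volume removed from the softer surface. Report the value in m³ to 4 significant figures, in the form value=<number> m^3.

value=1.329e-10 m^3

Intermediate values appear rounded — the computation holds full precision; a lone final rounding to four significant digits.
Convert: Distance covered L = v·t = 0.8076 m/s × 8371 s = 6760 m.
Convert: Hardness H = 360.6 HV × 9.807 MPa/HV = 3536 MPa = 3.536e+09 Pa.
As SI base values: W = 28.92 N, H = 3.536e+09 Pa, K = 2.403e-06.
By Archard's law, V = K·W·L/H = 2.403e-06 · 28.92 · 6760 / 3.536e+09 = 1.329e-10 m³.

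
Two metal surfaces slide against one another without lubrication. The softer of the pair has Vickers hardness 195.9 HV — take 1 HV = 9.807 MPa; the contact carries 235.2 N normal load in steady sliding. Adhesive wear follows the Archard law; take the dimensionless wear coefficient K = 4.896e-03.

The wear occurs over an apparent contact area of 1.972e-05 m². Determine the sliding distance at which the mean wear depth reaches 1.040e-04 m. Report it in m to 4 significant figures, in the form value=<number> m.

value=3.422 m

All arithmetic runs at full float precision, and displayed values are rounded, and rounded just once to 4 significant figures.
Convert: Hardness H = 195.9 HV × 9.807 MPa/HV = 1921 MPa = 1.921e+09 Pa.
In SI base units: W = 235.2 N, H = 1.921e+09 Pa, K = 4.896e-03.
Limit volume V_lim = h_lim·A = 1.040e-04 · 1.972e-05 = 2.051e-09 m³.
Thus life L = V_lim·H/(K·W) = 2.051e-09 · 1.921e+09 / (4.896e-03 · 235.2) = 3.422 m.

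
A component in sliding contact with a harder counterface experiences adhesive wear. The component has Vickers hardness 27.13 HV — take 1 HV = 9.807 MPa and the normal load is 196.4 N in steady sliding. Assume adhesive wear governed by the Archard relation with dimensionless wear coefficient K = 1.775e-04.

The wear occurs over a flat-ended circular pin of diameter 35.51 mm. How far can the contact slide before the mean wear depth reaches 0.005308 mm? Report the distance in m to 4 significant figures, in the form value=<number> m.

value=40.12 m

The algebra holds full float precision; intermediate values are shown rounded, and a lone final rounding: 4 significant digits.
Convert: Hardness H = 27.13 HV × 9.807 MPa/HV = 266.1 MPa = 2.661e+08 Pa.
Convert: Pin diameter d = 35.51 mm = 0.03551 m. Contact area A = π·d²/4 = π·(0.03551 m)²/4 = 9.904e-04 m².
Convert: Depth limit h_lim = 0.005308 mm = 5.308e-06 m.
Working in SI base units: W = 196.4 N, H = 2.661e+08 Pa, K = 1.775e-04.
Wearable volume V_lim = h_lim·A = 5.308e-06 · 9.904e-04 = 5.257e-09 m³.
So the life L = V_lim·H/(K·W) = 5.257e-09 · 2.661e+08 / (1.775e-04 · 196.4) = 40.12 m.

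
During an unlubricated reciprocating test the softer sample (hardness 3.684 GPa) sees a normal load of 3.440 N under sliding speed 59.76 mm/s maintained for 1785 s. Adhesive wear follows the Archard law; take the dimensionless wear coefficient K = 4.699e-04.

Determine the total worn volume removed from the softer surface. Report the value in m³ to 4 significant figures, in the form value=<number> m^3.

Each operation maintains full precision, and intermediate values are displayed rounded, and rounded once at the end, at 4 significant digits.
Sliding speed v = 59.76 mm/s = 0.05976 m/s. Path length L = v·t = 0.05976 m/s × 1785 s = 106.7 m.
Hardness H = 3.684 GPa = 3.684e+09 Pa.
Working in SI base units: W = 3.440 N, H = 3.684e+09 Pa, K = 4.699e-04.
Archard relation: V = K·W·L/H = 4.699e-04 · 3.440 · 106.7 / 3.684e+09 = 4.681e-11 m³.

value=4.681e-11 m^3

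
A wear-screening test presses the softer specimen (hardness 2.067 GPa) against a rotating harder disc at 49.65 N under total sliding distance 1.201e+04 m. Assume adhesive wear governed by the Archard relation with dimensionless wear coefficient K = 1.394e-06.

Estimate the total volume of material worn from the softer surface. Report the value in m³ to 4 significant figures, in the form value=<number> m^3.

Intermediate values appear rounded; each operation runs at full float precision — one final rounding: 4 significant digits.
Convert: Hardness H = 2.067 GPa = 2.067e+09 Pa.
Expressed in SI base units: W = 49.65 N, H = 2.067e+09 Pa, K = 1.394e-06.
Worn volume V = K·W·L/H = 1.394e-06 · 49.65 · 1.201e+04 / 2.067e+09 = 4.021e-10 m³.

value=4.021e-10 m^3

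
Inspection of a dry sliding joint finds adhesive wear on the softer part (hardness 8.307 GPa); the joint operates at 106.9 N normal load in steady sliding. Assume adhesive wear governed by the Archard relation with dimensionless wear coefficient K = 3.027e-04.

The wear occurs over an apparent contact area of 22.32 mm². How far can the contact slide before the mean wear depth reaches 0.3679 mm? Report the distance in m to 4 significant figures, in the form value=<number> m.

The intermediates are displayed rounded; every step maintains exact precision, and rounded once at the end, at four significant figures.
Hardness H = 8.307 GPa = 8.307e+09 Pa.
Contact area A = 22.32 mm² = 2.232e-05 m².
Depth limit h_lim = 0.3679 mm = 3.679e-04 m.
Working in SI base units: W = 106.9 N, H = 8.307e+09 Pa, K = 3.027e-04.
Limit volume V_lim = h_lim·A = 3.679e-04 · 2.232e-05 = 8.212e-09 m³.
So the life L = V_lim·H/(K·W) = 8.212e-09 · 8.307e+09 / (3.027e-04 · 106.9) = 2108 m.

value=2108 m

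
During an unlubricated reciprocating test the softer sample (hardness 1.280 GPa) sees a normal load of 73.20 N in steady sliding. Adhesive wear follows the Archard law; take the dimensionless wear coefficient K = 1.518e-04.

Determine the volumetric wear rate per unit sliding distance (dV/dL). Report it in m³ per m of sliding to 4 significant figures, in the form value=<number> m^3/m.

Intermediate values are printed rounded — each operation holds full float precision, and a single final rounding, at 4 significant figures.
Hardness H = 1.280 GPa = 1.280e+09 Pa.
In SI base units: W = 73.20 N, H = 1.280e+09 Pa, K = 1.518e-04.
Volumetric rate dV/dL = K·W/H: 1.518e-04 · 73.20 / 1.280e+09 = 8.681e-12 m³/m.

value=8.681e-12 m^3/m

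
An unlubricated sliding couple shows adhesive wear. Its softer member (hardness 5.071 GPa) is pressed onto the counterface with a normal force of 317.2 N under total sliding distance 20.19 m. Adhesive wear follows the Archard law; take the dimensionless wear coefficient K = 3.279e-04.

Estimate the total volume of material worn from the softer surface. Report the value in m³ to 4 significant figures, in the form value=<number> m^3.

value=4.141e-10 m^3

Printed values are rounded, and all working math carries full float precision. Rounded just once, at four significant figures.
Convert: Hardness H = 5.071 GPa = 5.071e+09 Pa.
In SI base units: W = 317.2 N, H = 5.071e+09 Pa, K = 3.279e-04.
Volume removed: V = K·W·L/H = 3.279e-04 · 317.2 · 20.19 / 5.071e+09 = 4.141e-10 m³.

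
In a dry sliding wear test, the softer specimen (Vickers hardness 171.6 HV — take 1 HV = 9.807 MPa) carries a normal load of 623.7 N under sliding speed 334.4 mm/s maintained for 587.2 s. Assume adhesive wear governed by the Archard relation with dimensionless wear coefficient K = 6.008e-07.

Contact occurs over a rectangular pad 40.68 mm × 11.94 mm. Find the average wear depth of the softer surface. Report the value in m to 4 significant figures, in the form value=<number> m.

value=9.002e-08 m

Intermediate values are printed rounded — the algebra keeps exact precision. Rounded once at the end to 4 significant figures.
Convert: Sliding speed v = 334.4 mm/s = 0.3344 m/s. Sliding distance L = v·t = 0.3344 m/s × 587.2 s = 196.4 m.
Convert: Hardness H = 171.6 HV × 9.807 MPa/HV = 1683 MPa = 1.683e+09 Pa.
Convert: Pad sides 40.68 mm × 11.94 mm = 0.04068 m × 0.01194 m. Contact area A = 0.04068 m × 0.01194 m = 4.857e-04 m².
In SI base units: W = 623.7 N, H = 1.683e+09 Pa, K = 6.008e-07.
Archard relation: V = K·W·L/H = 6.008e-07 · 623.7 · 196.4 / 1.683e+09 = 4.372e-11 m³.
Mean depth h = V/A = 4.372e-11 / 4.857e-04 = 9.002e-08 m.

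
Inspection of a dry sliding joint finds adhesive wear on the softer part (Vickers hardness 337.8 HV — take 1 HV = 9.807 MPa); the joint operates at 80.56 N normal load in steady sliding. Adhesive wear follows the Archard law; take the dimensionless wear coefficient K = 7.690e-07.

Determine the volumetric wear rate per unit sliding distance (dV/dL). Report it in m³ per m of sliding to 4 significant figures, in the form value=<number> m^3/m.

All arithmetic keeps full float precision, and intermediates are printed rounded. Rounded once at the end: four significant digits.
Hardness H = 337.8 HV × 9.807 MPa/HV = 3313 MPa = 3.313e+09 Pa.
Collected in SI base units: W = 80.56 N, H = 3.313e+09 Pa, K = 7.690e-07.
Wear rate dV/dL = K·W/H — distance-free: 7.690e-07 · 80.56 / 3.313e+09 = 1.870e-14 m³/m.

value=1.870e-14 m^3/m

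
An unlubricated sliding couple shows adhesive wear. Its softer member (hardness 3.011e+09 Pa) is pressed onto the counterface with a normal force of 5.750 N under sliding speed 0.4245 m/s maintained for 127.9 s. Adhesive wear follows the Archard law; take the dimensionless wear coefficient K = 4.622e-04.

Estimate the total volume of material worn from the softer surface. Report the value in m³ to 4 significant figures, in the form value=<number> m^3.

The algebra keeps full precision — intermediate values are shown rounded. Rounded once at the end, at four significant digits.
Convert: Path length L = v·t = 0.4245 m/s × 127.9 s = 54.29 m.
SI base units throughout: W = 5.750 N, H = 3.011e+09 Pa, K = 4.622e-04.
Worn volume V = K·W·L/H = 4.622e-04 · 5.750 · 54.29 / 3.011e+09 = 4.792e-11 m³.

value=4.792e-11 m^3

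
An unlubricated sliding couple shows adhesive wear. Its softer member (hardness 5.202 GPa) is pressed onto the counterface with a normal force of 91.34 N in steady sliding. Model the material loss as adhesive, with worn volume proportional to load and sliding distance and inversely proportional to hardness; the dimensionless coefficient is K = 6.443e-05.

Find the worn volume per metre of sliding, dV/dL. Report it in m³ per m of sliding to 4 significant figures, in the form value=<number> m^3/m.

The algebra keeps full float precision. Displayed values are rounded. Rounded just once to 4 significant digits.
Convert: Hardness H = 5.202 GPa = 5.202e+09 Pa.
In SI base units, W = 91.34 N, H = 5.202e+09 Pa, K = 6.443e-05.
Wear rate dV/dL = K·W/H (independent of L): 6.443e-05 · 91.34 / 5.202e+09 = 1.131e-12 m³/m.

value=1.131e-12 m^3/m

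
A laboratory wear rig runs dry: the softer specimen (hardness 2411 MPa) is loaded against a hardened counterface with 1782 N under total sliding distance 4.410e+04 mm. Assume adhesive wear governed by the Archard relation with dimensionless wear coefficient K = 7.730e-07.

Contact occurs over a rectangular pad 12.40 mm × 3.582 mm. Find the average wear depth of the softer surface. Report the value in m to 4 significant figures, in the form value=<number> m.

value=5.673e-07 m

The computation maintains exact precision — intermediates are printed rounded — a single final rounding, at four significant digits.
Convert: Sliding distance L = 4.410e+04 mm = 44.10 m.
Convert: Hardness H = 2411 MPa = 2.411e+09 Pa.
Convert: Pad sides 12.40 mm × 3.582 mm = 0.01240 m × 0.003582 m. Contact area A = 0.01240 m × 0.003582 m = 4.442e-05 m².
Working in SI base units: W = 1782 N, H = 2.411e+09 Pa, K = 7.730e-07.
Wear volume V = K·W·L/H = 7.730e-07 · 1782 · 44.10 / 2.411e+09 = 2.520e-11 m³.
Mean depth h = V/A = 2.520e-11 / 4.442e-05 = 5.673e-07 m.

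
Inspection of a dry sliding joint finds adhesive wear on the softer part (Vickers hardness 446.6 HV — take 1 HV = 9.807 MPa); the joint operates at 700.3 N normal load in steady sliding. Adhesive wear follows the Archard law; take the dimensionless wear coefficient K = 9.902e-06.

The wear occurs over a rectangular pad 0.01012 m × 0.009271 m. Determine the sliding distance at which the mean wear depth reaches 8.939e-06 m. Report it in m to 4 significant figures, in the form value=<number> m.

value=529.7 m

The intermediates are printed rounded, and every step holds full float precision; rounded once at the end to four significant figures.
Hardness H = 446.6 HV × 9.807 MPa/HV = 4380 MPa = 4.380e+09 Pa.
Contact area A = 0.01012 m × 0.009271 m = 9.382e-05 m².
As SI base values: W = 700.3 N, H = 4.380e+09 Pa, K = 9.902e-06.
Limit volume V_lim = h_lim·A = 8.939e-06 · 9.382e-05 = 8.387e-10 m³.
Inverting, life L = V_lim·H/(K·W) = 8.387e-10 · 4.380e+09 / (9.902e-06 · 700.3) = 529.7 m.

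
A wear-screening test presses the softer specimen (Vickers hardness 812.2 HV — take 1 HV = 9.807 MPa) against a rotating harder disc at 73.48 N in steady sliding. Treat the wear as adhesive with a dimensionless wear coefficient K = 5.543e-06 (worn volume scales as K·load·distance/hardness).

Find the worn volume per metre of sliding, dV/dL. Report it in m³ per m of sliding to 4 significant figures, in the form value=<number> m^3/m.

Each operation runs at exact precision, and the intermediates appear rounded — one last rounding to 4 significant digits.
Convert: Hardness H = 812.2 HV × 9.807 MPa/HV = 7965 MPa = 7.965e+09 Pa.
Restated in SI base units: W = 73.48 N, H = 7.965e+09 Pa, K = 5.543e-06.
The wear rate dV/dL = K·W/H — distance-free: 5.543e-06 · 73.48 / 7.965e+09 = 5.113e-14 m³/m.

value=5.113e-14 m^3/m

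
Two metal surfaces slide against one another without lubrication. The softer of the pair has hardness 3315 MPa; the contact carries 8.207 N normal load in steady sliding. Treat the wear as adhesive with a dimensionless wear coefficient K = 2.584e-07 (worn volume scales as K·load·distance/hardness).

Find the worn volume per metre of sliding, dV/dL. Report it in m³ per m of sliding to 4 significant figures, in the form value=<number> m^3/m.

Each operation maintains full precision. Shown intermediates are rounded — one last rounding to 4 significant digits.
Hardness H = 3315 MPa = 3.315e+09 Pa.
In SI base units: W = 8.207 N, H = 3.315e+09 Pa, K = 2.584e-07.
Sliding wear rate dV/dL = K·W/H — distance-free: 2.584e-07 · 8.207 / 3.315e+09 = 6.397e-16 m³/m.

value=6.397e-16 m^3/m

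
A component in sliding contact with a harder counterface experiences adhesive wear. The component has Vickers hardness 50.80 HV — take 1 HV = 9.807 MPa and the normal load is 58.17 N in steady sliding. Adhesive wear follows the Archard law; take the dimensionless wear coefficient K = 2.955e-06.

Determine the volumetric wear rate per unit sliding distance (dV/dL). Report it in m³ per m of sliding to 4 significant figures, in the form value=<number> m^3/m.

value=3.450e-13 m^3/m

Each operation keeps full precision — the intermediates are printed rounded — rounded just once: four significant digits.
Convert: Hardness H = 50.80 HV × 9.807 MPa/HV = 498.2 MPa = 4.982e+08 Pa.
Expressed in SI base units: W = 58.17 N, H = 4.982e+08 Pa, K = 2.955e-06.
The wear rate dV/dL = K·W/H (independent of L): 2.955e-06 · 58.17 / 4.982e+08 = 3.450e-13 m³/m.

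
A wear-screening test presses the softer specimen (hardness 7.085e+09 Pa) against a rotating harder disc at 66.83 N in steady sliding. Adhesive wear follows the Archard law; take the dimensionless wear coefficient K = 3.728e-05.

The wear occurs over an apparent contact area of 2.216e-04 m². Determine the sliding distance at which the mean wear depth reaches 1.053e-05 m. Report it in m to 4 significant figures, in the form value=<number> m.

value=6636 m

Intermediate values are displayed rounded, and every step holds full precision. Rounded just once to 4 significant figures.
Collected in SI base units: W = 66.83 N, H = 7.085e+09 Pa, K = 3.728e-05.
At the depth limit, V_lim = h_lim·A = 1.053e-05 · 2.216e-04 = 2.333e-09 m³.
Inverting, life L = V_lim·H/(K·W) = 2.333e-09 · 7.085e+09 / (3.728e-05 · 66.83) = 6636 m.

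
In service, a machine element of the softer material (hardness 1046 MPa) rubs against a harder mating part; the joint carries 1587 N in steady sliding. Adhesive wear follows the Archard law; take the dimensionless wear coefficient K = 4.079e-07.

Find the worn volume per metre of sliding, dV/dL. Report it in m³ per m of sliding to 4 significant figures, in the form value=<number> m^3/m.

Each operation keeps exact precision; intermediate values are printed rounded. Rounded once at the end: four significant digits.
Hardness H = 1046 MPa = 1.046e+09 Pa.
Expressed in SI base units: W = 1587 N, H = 1.046e+09 Pa, K = 4.079e-07.
Rate of wear dV/dL = K·W/H (independent of L): 4.079e-07 · 1587 / 1.046e+09 = 6.189e-13 m³/m.

value=6.189e-13 m^3/m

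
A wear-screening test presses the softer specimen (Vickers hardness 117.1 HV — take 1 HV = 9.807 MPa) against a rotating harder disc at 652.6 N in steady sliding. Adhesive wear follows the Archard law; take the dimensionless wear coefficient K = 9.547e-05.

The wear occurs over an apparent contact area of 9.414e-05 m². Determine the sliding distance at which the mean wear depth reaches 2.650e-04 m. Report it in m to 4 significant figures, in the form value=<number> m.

value=459.8 m

All arithmetic keeps exact precision, and printed values are rounded; rounded just once: four significant figures.
Hardness H = 117.1 HV × 9.807 MPa/HV = 1148 MPa = 1.148e+09 Pa.
In SI base units, W = 652.6 N, H = 1.148e+09 Pa, K = 9.547e-05.
Limit volume V_lim = h_lim·A = 2.650e-04 · 9.414e-05 = 2.495e-08 m³.
Inverting, life L = V_lim·H/(K·W) = 2.495e-08 · 1.148e+09 / (9.547e-05 · 652.6) = 459.8 m.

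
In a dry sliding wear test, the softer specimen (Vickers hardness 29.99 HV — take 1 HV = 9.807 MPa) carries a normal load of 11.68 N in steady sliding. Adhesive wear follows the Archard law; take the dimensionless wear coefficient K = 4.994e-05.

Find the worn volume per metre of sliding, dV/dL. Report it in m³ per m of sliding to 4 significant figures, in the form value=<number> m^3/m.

value=1.983e-12 m^3/m

Each operation runs at exact precision, and intermediates are shown rounded — rounded just once, at 4 significant figures.
Convert: Hardness H = 29.99 HV × 9.807 MPa/HV = 294.1 MPa = 2.941e+08 Pa.
In SI base units, W = 11.68 N, H = 2.941e+08 Pa, K = 4.994e-05.
Volumetric rate dV/dL = K·W/H, per unit distance: 4.994e-05 · 11.68 / 2.941e+08 = 1.983e-12 m³/m.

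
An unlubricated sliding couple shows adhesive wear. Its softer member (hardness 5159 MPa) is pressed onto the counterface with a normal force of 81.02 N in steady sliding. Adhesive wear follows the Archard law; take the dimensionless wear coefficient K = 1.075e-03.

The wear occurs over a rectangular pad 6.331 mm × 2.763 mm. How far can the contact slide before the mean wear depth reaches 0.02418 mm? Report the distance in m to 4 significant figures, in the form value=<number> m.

The intermediates are displayed rounded, and all arithmetic runs at full precision, and rounded once at the end, at 4 significant digits.
Hardness H = 5159 MPa = 5.159e+09 Pa.
Pad sides 6.331 mm × 2.763 mm = 0.006331 m × 0.002763 m. Contact area A = 0.006331 m × 0.002763 m = 1.749e-05 m².
Depth limit h_lim = 0.02418 mm = 2.418e-05 m.
SI base units throughout: W = 81.02 N, H = 5.159e+09 Pa, K = 1.075e-03.
Wearable volume V_lim = h_lim·A = 2.418e-05 · 1.749e-05 = 4.230e-10 m³.
Thus life L = V_lim·H/(K·W) = 4.230e-10 · 5.159e+09 / (1.075e-03 · 81.02) = 25.05 m.

value=25.05 m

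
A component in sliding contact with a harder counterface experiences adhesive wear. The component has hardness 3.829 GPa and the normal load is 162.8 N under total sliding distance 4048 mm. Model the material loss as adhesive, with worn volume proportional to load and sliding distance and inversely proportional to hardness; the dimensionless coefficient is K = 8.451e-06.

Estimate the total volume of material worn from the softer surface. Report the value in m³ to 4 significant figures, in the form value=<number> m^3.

value=1.455e-12 m^3

The computation runs at full precision; intermediate values are shown rounded, and a single final rounding to four significant figures.
Convert: Distance L = 4048 mm = 4.048 m.
Convert: Hardness H = 3.829 GPa = 3.829e+09 Pa.
Collected in SI base units: W = 162.8 N, H = 3.829e+09 Pa, K = 8.451e-06.
By Archard's law, V = K·W·L/H = 8.451e-06 · 162.8 · 4.048 / 3.829e+09 = 1.455e-12 m³.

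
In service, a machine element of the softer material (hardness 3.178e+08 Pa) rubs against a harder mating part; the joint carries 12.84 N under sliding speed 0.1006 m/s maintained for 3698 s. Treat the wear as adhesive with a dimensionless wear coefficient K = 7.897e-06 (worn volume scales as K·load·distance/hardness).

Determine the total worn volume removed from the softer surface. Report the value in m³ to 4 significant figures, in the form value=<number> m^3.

value=1.187e-10 m^3

Every step keeps full precision. Shown intermediates are rounded — one last rounding to four significant digits.
The distance L = v·t = 0.1006 m/s × 3698 s = 372.0 m.
In SI base units: W = 12.84 N, H = 3.178e+08 Pa, K = 7.897e-06.
Archard volume V = K·W·L/H = 7.897e-06 · 12.84 · 372.0 / 3.178e+08 = 1.187e-10 m³.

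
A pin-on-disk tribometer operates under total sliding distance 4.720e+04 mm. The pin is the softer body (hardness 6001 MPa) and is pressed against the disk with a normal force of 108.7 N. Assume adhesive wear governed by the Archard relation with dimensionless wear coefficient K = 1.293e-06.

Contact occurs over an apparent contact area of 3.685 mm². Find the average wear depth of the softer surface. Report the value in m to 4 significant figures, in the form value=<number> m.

Intermediate values are shown rounded — all arithmetic runs at full float precision; a lone final rounding: 4 significant figures.
The distance L = 4.720e+04 mm = 47.20 m.
Hardness H = 6001 MPa = 6.001e+09 Pa.
Contact area A = 3.685 mm² = 3.685e-06 m².
As SI base values: W = 108.7 N, H = 6.001e+09 Pa, K = 1.293e-06.
Apply Archard: V = K·W·L/H = 1.293e-06 · 108.7 · 47.20 / 6.001e+09 = 1.105e-12 m³.
Average depth h = V/A = 1.105e-12 / 3.685e-06 = 3.000e-07 m.

value=3.000e-07 m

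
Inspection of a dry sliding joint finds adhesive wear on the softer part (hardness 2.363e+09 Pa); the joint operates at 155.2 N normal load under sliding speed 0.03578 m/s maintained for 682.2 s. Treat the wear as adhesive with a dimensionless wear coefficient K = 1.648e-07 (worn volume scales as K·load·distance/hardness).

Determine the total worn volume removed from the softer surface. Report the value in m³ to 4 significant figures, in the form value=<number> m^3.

Intermediate values are shown rounded — all arithmetic runs at full float precision. Rounded once at the end, at 4 significant digits.
Convert: Distance covered L = v·t = 0.03578 m/s × 682.2 s = 24.41 m.
As SI base values: W = 155.2 N, H = 2.363e+09 Pa, K = 1.648e-07.
By Archard's law, V = K·W·L/H = 1.648e-07 · 155.2 · 24.41 / 2.363e+09 = 2.642e-13 m³.

value=2.642e-13 m^3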